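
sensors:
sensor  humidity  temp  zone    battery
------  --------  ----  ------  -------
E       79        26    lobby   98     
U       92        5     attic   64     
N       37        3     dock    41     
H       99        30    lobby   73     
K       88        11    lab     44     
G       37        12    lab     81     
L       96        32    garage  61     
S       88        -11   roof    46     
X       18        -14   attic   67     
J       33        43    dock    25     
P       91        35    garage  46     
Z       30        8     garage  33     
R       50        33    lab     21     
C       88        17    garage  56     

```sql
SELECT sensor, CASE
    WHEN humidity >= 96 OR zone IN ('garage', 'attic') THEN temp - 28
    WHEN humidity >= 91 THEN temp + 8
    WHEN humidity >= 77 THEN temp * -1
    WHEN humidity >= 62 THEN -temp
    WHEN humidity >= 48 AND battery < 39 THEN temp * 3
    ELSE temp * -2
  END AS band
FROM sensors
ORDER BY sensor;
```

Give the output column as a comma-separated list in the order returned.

-11, -26, -24, 2, -86, -11, 4, -6, 7, 99, 11, -23, -42, -20

sensor=C: humidity >= 96 OR zone IN ('garage', 'attic') → -11
sensor=E: humidity >= 77 → -26
sensor=G: ELSE → -24
sensor=H: humidity >= 96 OR zone IN ('garage', 'attic') → 2
sensor=J: ELSE → -86
sensor=K: humidity >= 77 → -11
sensor=L: humidity >= 96 OR zone IN ('garage', 'attic') → 4
sensor=N: ELSE → -6
sensor=P: humidity >= 96 OR zone IN ('garage', 'attic') → 7
sensor=R: humidity >= 48 AND battery < 39 → 99
sensor=S: humidity >= 77 → 11
sensor=U: humidity >= 96 OR zone IN ('garage', 'attic') → -23
sensor=X: humidity >= 96 OR zone IN ('garage', 'attic') → -42
sensor=Z: humidity >= 96 OR zone IN ('garage', 'attic') → -20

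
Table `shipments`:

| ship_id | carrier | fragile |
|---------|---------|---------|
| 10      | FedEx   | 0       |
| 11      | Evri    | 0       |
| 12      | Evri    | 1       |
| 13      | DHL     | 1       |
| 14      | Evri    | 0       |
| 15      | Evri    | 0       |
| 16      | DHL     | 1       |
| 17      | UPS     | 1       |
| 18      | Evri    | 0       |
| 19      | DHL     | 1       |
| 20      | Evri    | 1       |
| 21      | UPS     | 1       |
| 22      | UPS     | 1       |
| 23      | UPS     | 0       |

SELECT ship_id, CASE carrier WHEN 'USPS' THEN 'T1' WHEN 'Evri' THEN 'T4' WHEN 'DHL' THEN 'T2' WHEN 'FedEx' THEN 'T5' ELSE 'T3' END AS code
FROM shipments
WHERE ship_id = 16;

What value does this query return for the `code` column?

T2

ship_id = 16: carrier=DHL, fragile=1.
carrier='USPS' → false
carrier='Evri' → false
carrier='DHL' → true → T2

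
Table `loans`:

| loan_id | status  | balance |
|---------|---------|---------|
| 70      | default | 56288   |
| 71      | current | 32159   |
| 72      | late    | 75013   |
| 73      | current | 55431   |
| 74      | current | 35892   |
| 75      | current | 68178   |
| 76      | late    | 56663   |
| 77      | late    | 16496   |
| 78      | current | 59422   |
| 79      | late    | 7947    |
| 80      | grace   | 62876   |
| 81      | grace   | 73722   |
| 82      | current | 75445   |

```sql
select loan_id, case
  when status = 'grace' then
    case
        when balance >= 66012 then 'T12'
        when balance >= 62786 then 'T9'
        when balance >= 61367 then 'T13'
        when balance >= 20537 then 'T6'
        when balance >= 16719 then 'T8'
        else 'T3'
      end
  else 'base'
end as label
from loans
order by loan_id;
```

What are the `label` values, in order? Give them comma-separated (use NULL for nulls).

loan_id=70: status='default' → outer ELSE → base
loan_id=71: status='current' → outer ELSE → base
loan_id=72: status='late' → outer ELSE → base
loan_id=73: status='current' → outer ELSE → base
loan_id=74: status='current' → outer ELSE → base
loan_id=75: status='current' → outer ELSE → base
loan_id=76: status='late' → outer ELSE → base
loan_id=77: status='late' → outer ELSE → base
loan_id=78: status='current' → outer ELSE → base
loan_id=79: status='late' → outer ELSE → base
loan_id=80: status='grace' → inner[balance >= 62786] → T9
loan_id=81: status='grace' → inner[balance >= 66012] → T12
loan_id=82: status='current' → outer ELSE → base

base, base, base, base, base, base, base, base, base, base, T9, T12, base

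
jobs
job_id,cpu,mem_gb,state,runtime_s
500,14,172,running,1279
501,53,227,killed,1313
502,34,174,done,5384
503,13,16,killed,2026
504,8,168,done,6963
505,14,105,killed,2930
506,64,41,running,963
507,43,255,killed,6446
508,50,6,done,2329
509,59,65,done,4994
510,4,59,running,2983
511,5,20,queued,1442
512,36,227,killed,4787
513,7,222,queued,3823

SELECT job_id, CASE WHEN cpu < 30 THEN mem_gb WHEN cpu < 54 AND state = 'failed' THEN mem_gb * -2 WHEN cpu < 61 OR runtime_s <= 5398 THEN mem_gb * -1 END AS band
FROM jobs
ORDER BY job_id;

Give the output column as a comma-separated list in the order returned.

172, -227, -174, 16, 168, 105, -41, -255, -6, -65, 59, 20, -227, 222

job_id=500: cpu < 30 → 172
job_id=501: cpu < 61 OR runtime_s <= 5398 → -227
job_id=502: cpu < 61 OR runtime_s <= 5398 → -174
job_id=503: cpu < 30 → 16
job_id=504: cpu < 30 → 168
job_id=505: cpu < 30 → 105
job_id=506: cpu < 61 OR runtime_s <= 5398 → -41
job_id=507: cpu < 61 OR runtime_s <= 5398 → -255
job_id=508: cpu < 61 OR runtime_s <= 5398 → -6
job_id=509: cpu < 61 OR runtime_s <= 5398 → -65
job_id=510: cpu < 30 → 59
job_id=511: cpu < 30 → 20
job_id=512: cpu < 61 OR runtime_s <= 5398 → -227
job_id=513: cpu < 30 → 222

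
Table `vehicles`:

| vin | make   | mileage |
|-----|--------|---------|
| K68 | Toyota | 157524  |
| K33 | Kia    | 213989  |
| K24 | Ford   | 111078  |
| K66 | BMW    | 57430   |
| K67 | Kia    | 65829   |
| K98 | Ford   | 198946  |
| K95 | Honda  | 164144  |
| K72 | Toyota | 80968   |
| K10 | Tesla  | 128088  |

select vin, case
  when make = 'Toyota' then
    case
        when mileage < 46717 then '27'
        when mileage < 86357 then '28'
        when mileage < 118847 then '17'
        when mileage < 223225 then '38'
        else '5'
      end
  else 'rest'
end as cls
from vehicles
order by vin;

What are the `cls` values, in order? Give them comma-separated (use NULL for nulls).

rest, rest, rest, rest, rest, 38, 28, rest, rest

vin=K10: make='Tesla' → outer ELSE → rest
vin=K24: make='Ford' → outer ELSE → rest
vin=K33: make='Kia' → outer ELSE → rest
vin=K66: make='BMW' → outer ELSE → rest
vin=K67: make='Kia' → outer ELSE → rest
vin=K68: make='Toyota' → inner[mileage < 223225] → 38
vin=K72: make='Toyota' → inner[mileage < 86357] → 28
vin=K95: make='Honda' → outer ELSE → rest
vin=K98: make='Ford' → outer ELSE → rest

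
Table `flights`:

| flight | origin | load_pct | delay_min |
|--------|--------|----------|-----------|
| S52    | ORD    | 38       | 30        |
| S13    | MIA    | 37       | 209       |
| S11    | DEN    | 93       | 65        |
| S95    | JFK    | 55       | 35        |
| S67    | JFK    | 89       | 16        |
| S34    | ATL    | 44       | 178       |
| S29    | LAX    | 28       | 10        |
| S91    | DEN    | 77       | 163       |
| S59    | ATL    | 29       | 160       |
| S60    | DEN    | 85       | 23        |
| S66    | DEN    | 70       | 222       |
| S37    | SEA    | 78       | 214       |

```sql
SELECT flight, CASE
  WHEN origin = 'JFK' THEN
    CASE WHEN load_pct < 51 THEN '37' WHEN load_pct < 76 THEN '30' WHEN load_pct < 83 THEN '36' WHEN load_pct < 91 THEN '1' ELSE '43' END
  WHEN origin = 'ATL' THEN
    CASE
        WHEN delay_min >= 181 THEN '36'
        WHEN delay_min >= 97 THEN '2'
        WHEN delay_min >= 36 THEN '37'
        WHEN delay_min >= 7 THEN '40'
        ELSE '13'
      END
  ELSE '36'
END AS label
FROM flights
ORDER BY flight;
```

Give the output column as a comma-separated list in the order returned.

36, 36, 36, 2, 36, 36, 2, 36, 36, 1, 36, 30

flight=S11: origin='DEN' → outer ELSE → 36
flight=S13: origin='MIA' → outer ELSE → 36
flight=S29: origin='LAX' → outer ELSE → 36
flight=S34: origin='ATL' → inner[delay_min >= 97] → 2
flight=S37: origin='SEA' → outer ELSE → 36
flight=S52: origin='ORD' → outer ELSE → 36
flight=S59: origin='ATL' → inner[delay_min >= 97] → 2
flight=S60: origin='DEN' → outer ELSE → 36
flight=S66: origin='DEN' → outer ELSE → 36
flight=S67: origin='JFK' → inner[load_pct < 91] → 1
flight=S91: origin='DEN' → outer ELSE → 36
flight=S95: origin='JFK' → inner[load_pct < 76] → 30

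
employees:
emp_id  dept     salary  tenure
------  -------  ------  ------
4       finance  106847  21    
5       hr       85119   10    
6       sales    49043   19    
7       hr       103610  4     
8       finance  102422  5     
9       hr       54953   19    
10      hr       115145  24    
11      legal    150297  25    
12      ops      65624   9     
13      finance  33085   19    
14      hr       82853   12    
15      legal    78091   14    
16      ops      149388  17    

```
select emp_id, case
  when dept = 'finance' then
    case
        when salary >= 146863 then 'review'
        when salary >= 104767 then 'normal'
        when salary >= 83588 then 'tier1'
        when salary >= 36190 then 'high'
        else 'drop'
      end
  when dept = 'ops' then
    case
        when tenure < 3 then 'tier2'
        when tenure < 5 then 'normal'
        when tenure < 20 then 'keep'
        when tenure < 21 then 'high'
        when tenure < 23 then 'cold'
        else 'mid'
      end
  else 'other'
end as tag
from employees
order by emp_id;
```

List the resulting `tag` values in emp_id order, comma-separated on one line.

normal, other, other, other, tier1, other, other, other, keep, drop, other, other, keep

emp_id=4: dept='finance' → inner[salary >= 104767] → normal
emp_id=5: dept='hr' → outer ELSE → other
emp_id=6: dept='sales' → outer ELSE → other
emp_id=7: dept='hr' → outer ELSE → other
emp_id=8: dept='finance' → inner[salary >= 83588] → tier1
emp_id=9: dept='hr' → outer ELSE → other
emp_id=10: dept='hr' → outer ELSE → other
emp_id=11: dept='legal' → outer ELSE → other
emp_id=12: dept='ops' → inner[tenure < 20] → keep
emp_id=13: dept='finance' → inner[ELSE] → drop
emp_id=14: dept='hr' → outer ELSE → other
emp_id=15: dept='legal' → outer ELSE → other
emp_id=16: dept='ops' → inner[tenure < 20] → keep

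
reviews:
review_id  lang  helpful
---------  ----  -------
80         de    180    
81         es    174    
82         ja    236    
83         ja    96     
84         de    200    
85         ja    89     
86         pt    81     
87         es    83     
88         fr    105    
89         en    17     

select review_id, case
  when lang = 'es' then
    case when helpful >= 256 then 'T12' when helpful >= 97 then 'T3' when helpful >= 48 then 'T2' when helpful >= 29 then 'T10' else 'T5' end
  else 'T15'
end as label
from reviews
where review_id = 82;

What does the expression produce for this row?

review_id = 82: lang=ja, helpful=236.
lang='ja' → outer ELSE → T15

T15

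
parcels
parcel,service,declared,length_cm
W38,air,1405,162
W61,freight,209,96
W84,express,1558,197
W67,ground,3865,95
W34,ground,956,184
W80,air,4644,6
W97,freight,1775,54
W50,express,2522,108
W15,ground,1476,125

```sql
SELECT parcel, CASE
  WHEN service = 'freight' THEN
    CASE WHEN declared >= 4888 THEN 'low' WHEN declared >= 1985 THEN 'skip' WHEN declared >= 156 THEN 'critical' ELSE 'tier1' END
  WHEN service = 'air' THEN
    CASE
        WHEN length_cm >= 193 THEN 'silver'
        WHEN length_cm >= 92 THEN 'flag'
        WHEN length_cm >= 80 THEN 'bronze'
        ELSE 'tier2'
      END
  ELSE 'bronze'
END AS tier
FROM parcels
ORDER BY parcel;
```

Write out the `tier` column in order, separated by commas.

parcel=W15: service='ground' → outer ELSE → bronze
parcel=W34: service='ground' → outer ELSE → bronze
parcel=W38: service='air' → inner[length_cm >= 92] → flag
parcel=W50: service='express' → outer ELSE → bronze
parcel=W61: service='freight' → inner[declared >= 156] → critical
parcel=W67: service='ground' → outer ELSE → bronze
parcel=W80: service='air' → inner[ELSE] → tier2
parcel=W84: service='express' → outer ELSE → bronze
parcel=W97: service='freight' → inner[declared >= 156] → critical

bronze, bronze, flag, bronze, critical, bronze, tier2, bronze, critical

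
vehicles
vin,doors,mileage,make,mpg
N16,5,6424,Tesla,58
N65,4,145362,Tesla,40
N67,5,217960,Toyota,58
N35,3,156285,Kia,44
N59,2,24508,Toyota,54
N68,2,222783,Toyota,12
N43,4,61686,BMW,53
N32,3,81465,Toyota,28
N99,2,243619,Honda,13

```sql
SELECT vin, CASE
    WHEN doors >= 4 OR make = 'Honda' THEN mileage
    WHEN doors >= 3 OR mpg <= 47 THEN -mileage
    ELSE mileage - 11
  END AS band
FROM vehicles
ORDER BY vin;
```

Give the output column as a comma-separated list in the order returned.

vin=N16: doors >= 4 OR make = 'Honda' → 6424
vin=N32: doors >= 3 OR mpg <= 47 → -81465
vin=N35: doors >= 3 OR mpg <= 47 → -156285
vin=N43: doors >= 4 OR make = 'Honda' → 61686
vin=N59: ELSE → 24497
vin=N65: doors >= 4 OR make = 'Honda' → 145362
vin=N67: doors >= 4 OR make = 'Honda' → 217960
vin=N68: doors >= 3 OR mpg <= 47 → -222783
vin=N99: doors >= 4 OR make = 'Honda' → 243619

6424, -81465, -156285, 61686, 24497, 145362, 217960, -222783, 243619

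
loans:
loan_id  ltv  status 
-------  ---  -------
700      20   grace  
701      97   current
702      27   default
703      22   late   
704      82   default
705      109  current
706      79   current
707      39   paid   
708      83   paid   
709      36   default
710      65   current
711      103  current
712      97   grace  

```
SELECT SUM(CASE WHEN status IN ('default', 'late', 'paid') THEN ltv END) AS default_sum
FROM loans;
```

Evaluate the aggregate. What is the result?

loan_id=700: ✗
loan_id=701: ✗
loan_id=702: ✓ → 27
loan_id=703: ✓ → 22
loan_id=704: ✓ → 82
loan_id=705: ✗
loan_id=706: ✗
loan_id=707: ✓ → 39
loan_id=708: ✓ → 83
loan_id=709: ✓ → 36
loan_id=710: ✗
loan_id=711: ✗
loan_id=712: ✗
default_sum = 27 + 22 + 82 + 39 + 83 + 36 = 289

289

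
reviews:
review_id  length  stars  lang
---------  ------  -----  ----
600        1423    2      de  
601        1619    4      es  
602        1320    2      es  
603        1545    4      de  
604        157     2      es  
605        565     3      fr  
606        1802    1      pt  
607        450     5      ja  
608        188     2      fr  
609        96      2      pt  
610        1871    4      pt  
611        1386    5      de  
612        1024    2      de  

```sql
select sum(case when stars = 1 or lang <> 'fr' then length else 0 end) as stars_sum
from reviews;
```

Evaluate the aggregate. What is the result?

12693

review_id=600: ✓ → 1423
review_id=601: ✓ → 1619
review_id=602: ✓ → 1320
review_id=603: ✓ → 1545
review_id=604: ✓ → 157
review_id=605: ✗
review_id=606: ✓ → 1802
review_id=607: ✓ → 450
review_id=608: ✗
review_id=609: ✓ → 96
review_id=610: ✓ → 1871
review_id=611: ✓ → 1386
review_id=612: ✓ → 1024
stars_sum = 1423 + 1619 + 1320 + 1545 + 157 + 1802 + 450 + 96 + 1871 + 1386 + 1024 = 12693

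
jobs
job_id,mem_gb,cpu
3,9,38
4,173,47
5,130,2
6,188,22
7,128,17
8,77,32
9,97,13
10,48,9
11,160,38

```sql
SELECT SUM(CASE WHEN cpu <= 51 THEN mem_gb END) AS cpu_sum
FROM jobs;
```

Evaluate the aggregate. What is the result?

job_id=3: ✓ → 9
job_id=4: ✓ → 173
job_id=5: ✓ → 130
job_id=6: ✓ → 188
job_id=7: ✓ → 128
job_id=8: ✓ → 77
job_id=9: ✓ → 97
job_id=10: ✓ → 48
job_id=11: ✓ → 160
cpu_sum = 9 + 173 + 130 + 188 + 128 + 77 + 97 + 48 + 160 = 1010

1010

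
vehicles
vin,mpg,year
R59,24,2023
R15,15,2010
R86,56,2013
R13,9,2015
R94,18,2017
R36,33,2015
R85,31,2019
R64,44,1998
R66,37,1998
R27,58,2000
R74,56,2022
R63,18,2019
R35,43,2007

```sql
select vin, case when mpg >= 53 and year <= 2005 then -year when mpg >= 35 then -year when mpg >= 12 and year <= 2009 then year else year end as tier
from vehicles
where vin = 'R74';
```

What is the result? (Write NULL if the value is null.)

vin = R74: mpg=56, year=2022.
mpg >= 53 and year <= 2005 → false
mpg >= 35 → true → -2022

-2022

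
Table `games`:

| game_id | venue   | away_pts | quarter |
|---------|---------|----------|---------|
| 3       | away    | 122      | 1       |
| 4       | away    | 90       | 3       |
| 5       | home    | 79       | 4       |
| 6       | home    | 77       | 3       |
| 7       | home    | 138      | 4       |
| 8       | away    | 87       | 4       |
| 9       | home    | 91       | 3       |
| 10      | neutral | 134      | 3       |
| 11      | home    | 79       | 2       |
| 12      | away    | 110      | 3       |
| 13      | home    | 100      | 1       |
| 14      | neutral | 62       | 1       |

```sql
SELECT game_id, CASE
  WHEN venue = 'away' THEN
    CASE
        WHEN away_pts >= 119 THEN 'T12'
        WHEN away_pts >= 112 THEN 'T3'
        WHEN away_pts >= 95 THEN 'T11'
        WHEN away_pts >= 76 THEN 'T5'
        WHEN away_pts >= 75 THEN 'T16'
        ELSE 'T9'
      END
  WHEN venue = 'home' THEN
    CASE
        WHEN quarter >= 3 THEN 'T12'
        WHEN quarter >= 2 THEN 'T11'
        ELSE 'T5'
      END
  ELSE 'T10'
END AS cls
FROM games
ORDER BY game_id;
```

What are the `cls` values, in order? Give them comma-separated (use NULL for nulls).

game_id=3: venue='away' → inner[away_pts >= 119] → T12
game_id=4: venue='away' → inner[away_pts >= 76] → T5
game_id=5: venue='home' → inner[quarter >= 3] → T12
game_id=6: venue='home' → inner[quarter >= 3] → T12
game_id=7: venue='home' → inner[quarter >= 3] → T12
game_id=8: venue='away' → inner[away_pts >= 76] → T5
game_id=9: venue='home' → inner[quarter >= 3] → T12
game_id=10: venue='neutral' → outer ELSE → T10
game_id=11: venue='home' → inner[quarter >= 2] → T11
game_id=12: venue='away' → inner[away_pts >= 95] → T11
game_id=13: venue='home' → inner[ELSE] → T5
game_id=14: venue='neutral' → outer ELSE → T10

T12, T5, T12, T12, T12, T5, T12, T10, T11, T11, T5, T10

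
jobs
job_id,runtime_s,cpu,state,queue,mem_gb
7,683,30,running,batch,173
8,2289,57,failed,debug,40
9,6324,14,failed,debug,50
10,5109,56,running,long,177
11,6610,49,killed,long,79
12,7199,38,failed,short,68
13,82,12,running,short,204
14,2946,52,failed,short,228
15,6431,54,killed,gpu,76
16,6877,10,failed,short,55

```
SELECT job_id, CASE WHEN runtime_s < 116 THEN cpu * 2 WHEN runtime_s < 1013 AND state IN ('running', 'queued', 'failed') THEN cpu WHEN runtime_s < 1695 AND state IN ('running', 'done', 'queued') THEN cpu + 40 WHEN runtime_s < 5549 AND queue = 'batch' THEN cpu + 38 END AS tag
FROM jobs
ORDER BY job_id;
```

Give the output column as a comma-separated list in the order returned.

30, NULL, NULL, NULL, NULL, NULL, 24, NULL, NULL, NULL

job_id=7: runtime_s < 1013 AND state IN ('running', 'queued', 'failed') → 30
job_id=8: (no match → NULL) → NULL
job_id=9: (no match → NULL) → NULL
job_id=10: (no match → NULL) → NULL
job_id=11: (no match → NULL) → NULL
job_id=12: (no match → NULL) → NULL
job_id=13: runtime_s < 116 → 24
job_id=14: (no match → NULL) → NULL
job_id=15: (no match → NULL) → NULL
job_id=16: (no match → NULL) → NULL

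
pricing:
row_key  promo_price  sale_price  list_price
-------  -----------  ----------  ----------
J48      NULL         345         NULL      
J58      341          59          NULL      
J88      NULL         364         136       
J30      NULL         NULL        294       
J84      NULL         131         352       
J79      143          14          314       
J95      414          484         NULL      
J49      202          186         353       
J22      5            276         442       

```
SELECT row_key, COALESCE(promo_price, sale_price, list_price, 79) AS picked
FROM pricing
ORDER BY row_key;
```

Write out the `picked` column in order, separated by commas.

row_key=J22: promo_price=5 → 5
row_key=J30: promo_price=NULL, sale_price=NULL, list_price=294 → 294
row_key=J48: promo_price=NULL, sale_price=345 → 345
row_key=J49: promo_price=202 → 202
row_key=J58: promo_price=341 → 341
row_key=J79: promo_price=143 → 143
row_key=J84: promo_price=NULL, sale_price=131 → 131
row_key=J88: promo_price=NULL, sale_price=364 → 364
row_key=J95: promo_price=414 → 414

5, 294, 345, 202, 341, 143, 131, 364, 414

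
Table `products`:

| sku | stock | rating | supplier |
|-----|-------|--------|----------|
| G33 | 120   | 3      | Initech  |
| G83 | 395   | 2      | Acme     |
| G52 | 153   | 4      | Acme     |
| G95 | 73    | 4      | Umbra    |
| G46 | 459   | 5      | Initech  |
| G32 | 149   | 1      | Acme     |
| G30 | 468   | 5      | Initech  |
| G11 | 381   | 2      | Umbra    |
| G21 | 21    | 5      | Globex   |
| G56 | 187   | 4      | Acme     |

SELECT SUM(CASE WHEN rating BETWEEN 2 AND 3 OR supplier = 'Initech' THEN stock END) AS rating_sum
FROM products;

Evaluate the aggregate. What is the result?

sku=G33: ✓ → 120
sku=G83: ✓ → 395
sku=G52: ✗
sku=G95: ✗
sku=G46: ✓ → 459
sku=G32: ✗
sku=G30: ✓ → 468
sku=G11: ✓ → 381
sku=G21: ✗
sku=G56: ✗
rating_sum = 120 + 395 + 459 + 468 + 381 = 1823

1823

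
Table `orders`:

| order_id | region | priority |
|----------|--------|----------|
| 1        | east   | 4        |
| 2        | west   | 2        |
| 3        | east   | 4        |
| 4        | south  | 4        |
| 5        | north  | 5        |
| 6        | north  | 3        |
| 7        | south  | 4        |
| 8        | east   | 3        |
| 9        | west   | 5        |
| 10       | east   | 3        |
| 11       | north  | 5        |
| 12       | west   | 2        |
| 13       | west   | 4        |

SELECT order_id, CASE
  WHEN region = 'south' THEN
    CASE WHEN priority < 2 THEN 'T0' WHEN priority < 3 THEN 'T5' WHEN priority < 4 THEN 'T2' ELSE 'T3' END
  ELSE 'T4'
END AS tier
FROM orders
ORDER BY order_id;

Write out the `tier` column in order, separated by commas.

T4, T4, T4, T3, T4, T4, T3, T4, T4, T4, T4, T4, T4

order_id=1: region='east' → outer ELSE → T4
order_id=2: region='west' → outer ELSE → T4
order_id=3: region='east' → outer ELSE → T4
order_id=4: region='south' → inner[ELSE] → T3
order_id=5: region='north' → outer ELSE → T4
order_id=6: region='north' → outer ELSE → T4
order_id=7: region='south' → inner[ELSE] → T3
order_id=8: region='east' → outer ELSE → T4
order_id=9: region='west' → outer ELSE → T4
order_id=10: region='east' → outer ELSE → T4
order_id=11: region='north' → outer ELSE → T4
order_id=12: region='west' → outer ELSE → T4
order_id=13: region='west' → outer ELSE → T4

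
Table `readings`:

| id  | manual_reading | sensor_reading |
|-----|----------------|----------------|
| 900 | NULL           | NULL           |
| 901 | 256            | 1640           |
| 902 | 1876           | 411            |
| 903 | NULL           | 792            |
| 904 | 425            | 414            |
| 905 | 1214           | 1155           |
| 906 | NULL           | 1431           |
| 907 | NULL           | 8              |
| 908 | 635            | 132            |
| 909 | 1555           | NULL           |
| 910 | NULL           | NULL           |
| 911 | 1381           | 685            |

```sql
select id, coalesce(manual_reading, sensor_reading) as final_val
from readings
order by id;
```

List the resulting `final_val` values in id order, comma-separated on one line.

id=900: manual_reading=NULL, sensor_reading=NULL (all NULL) → NULL
id=901: manual_reading=256 → 256
id=902: manual_reading=1876 → 1876
id=903: manual_reading=NULL, sensor_reading=792 → 792
id=904: manual_reading=425 → 425
id=905: manual_reading=1214 → 1214
id=906: manual_reading=NULL, sensor_reading=1431 → 1431
id=907: manual_reading=NULL, sensor_reading=8 → 8
id=908: manual_reading=635 → 635
id=909: manual_reading=1555 → 1555
id=910: manual_reading=NULL, sensor_reading=NULL (all NULL) → NULL
id=911: manual_reading=1381 → 1381

NULL, 256, 1876, 792, 425, 1214, 1431, 8, 635, 1555, NULL, 1381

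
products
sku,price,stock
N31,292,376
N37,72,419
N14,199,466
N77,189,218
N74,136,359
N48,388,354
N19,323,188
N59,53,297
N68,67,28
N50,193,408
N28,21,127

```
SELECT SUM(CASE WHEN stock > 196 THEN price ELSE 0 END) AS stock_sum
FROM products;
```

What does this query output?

1522

sku=N31: ✓ → 292
sku=N37: ✓ → 72
sku=N14: ✓ → 199
sku=N77: ✓ → 189
sku=N74: ✓ → 136
sku=N48: ✓ → 388
sku=N19: ✗
sku=N59: ✓ → 53
sku=N68: ✗
sku=N50: ✓ → 193
sku=N28: ✗
stock_sum = 292 + 72 + 199 + 189 + 136 + 388 + 53 + 193 = 1522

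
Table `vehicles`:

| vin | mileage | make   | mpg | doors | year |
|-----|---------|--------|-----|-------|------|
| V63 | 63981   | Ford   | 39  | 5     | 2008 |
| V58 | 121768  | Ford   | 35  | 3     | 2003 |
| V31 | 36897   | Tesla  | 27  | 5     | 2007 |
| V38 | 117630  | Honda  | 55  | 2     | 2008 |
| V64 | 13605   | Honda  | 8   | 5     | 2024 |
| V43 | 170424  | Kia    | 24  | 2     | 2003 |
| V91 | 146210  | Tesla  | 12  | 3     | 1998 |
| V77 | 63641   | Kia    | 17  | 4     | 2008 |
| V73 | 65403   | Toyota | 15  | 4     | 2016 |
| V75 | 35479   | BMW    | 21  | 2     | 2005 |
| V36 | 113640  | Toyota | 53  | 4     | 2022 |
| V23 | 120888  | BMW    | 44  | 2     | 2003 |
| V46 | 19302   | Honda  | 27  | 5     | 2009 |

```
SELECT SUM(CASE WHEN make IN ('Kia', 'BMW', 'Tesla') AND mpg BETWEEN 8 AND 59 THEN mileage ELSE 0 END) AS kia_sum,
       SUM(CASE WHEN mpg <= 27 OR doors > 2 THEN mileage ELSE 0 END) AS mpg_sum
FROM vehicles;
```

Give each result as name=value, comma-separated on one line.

[kia_sum: make IN ('Kia', 'BMW', 'Tesla') AND mpg BETWEEN 8 AND 59]
vin=V63: ✗
vin=V58: ✗
vin=V31: ✓ → 36897
vin=V38: ✗
vin=V64: ✗
vin=V43: ✓ → 170424
vin=V91: ✓ → 146210
vin=V77: ✓ → 63641
vin=V73: ✗
vin=V75: ✓ → 35479
vin=V36: ✗
vin=V23: ✓ → 120888
vin=V46: ✗
kia_sum = 36897 + 170424 + 146210 + 63641 + 35479 + 120888 = 573539
—
[mpg_sum: mpg <= 27 OR doors > 2]
vin=V63: ✓ → 63981
vin=V58: ✓ → 121768
vin=V31: ✓ → 36897
vin=V38: ✗
vin=V64: ✓ → 13605
vin=V43: ✓ → 170424
vin=V91: ✓ → 146210
vin=V77: ✓ → 63641
vin=V73: ✓ → 65403
vin=V75: ✓ → 35479
vin=V36: ✓ → 113640
vin=V23: ✗
vin=V46: ✓ → 19302
mpg_sum = 63981 + 121768 + 36897 + 13605 + 170424 + 146210 + 63641 + 65403 + 35479 + 113640 + 19302 = 850350

kia_sum=573539, mpg_sum=850350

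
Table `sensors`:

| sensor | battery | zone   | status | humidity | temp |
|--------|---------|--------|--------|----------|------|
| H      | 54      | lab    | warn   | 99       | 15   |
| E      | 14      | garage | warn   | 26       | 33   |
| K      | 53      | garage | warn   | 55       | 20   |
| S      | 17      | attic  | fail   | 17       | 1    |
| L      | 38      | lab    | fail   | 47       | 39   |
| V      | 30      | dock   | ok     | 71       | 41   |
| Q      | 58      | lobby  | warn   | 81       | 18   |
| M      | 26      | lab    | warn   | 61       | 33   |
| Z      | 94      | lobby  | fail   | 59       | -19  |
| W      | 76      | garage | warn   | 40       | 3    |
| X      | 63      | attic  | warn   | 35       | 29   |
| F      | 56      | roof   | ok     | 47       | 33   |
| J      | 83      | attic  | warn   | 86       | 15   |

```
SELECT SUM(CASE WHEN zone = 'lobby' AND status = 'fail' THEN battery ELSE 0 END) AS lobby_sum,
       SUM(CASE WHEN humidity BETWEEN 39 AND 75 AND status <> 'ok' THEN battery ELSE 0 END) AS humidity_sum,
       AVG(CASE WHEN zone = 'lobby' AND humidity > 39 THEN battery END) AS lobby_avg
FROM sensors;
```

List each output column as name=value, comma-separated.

lobby_sum=94, humidity_sum=287, lobby_avg=76

[lobby_sum: zone = 'lobby' AND status = 'fail']
sensor=H: ✗
sensor=E: ✗
sensor=K: ✗
sensor=S: ✗
sensor=L: ✗
sensor=V: ✗
sensor=Q: ✗
sensor=M: ✗
sensor=Z: ✓ → 94
sensor=W: ✗
sensor=X: ✗
sensor=F: ✗
sensor=J: ✗
lobby_sum = 94
—
[humidity_sum: humidity BETWEEN 39 AND 75 AND status <> 'ok']
sensor=H: ✗
sensor=E: ✗
sensor=K: ✓ → 53
sensor=S: ✗
sensor=L: ✓ → 38
sensor=V: ✗
sensor=Q: ✗
sensor=M: ✓ → 26
sensor=Z: ✓ → 94
sensor=W: ✓ → 76
sensor=X: ✗
sensor=F: ✗
sensor=J: ✗
humidity_sum = 53 + 38 + 26 + 94 + 76 = 287
—
[lobby_avg: zone = 'lobby' AND humidity > 39]
sensor=H: ✗
sensor=E: ✗
sensor=K: ✗
sensor=S: ✗
sensor=L: ✗
sensor=V: ✗
sensor=Q: ✓ → 58
sensor=M: ✗
sensor=Z: ✓ → 94
sensor=W: ✗
sensor=X: ✗
sensor=F: ✗
sensor=J: ✗
lobby_avg = (58 + 94) / 2 = 76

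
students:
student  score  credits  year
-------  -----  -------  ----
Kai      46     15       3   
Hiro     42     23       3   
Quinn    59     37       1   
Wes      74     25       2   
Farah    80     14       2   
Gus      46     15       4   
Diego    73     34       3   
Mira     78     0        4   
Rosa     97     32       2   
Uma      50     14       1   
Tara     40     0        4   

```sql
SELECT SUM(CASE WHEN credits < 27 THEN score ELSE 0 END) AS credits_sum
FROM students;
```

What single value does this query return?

456

student=Kai: ✓ → 46
student=Hiro: ✓ → 42
student=Quinn: ✗
student=Wes: ✓ → 74
student=Farah: ✓ → 80
student=Gus: ✓ → 46
student=Diego: ✗
student=Mira: ✓ → 78
student=Rosa: ✗
student=Uma: ✓ → 50
student=Tara: ✓ → 40
credits_sum = 46 + 42 + 74 + 80 + 46 + 78 + 50 + 40 = 456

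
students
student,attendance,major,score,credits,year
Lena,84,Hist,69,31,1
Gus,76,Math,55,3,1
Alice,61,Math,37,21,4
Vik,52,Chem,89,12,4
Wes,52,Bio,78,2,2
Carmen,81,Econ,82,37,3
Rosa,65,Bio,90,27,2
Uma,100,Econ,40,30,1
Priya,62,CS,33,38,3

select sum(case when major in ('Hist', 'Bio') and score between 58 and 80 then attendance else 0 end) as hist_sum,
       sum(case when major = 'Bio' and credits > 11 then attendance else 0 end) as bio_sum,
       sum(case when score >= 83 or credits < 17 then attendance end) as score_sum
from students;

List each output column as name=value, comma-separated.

hist_sum=136, bio_sum=65, score_sum=245

[hist_sum: major in ('Hist', 'Bio') and score between 58 and 80]
student=Lena: ✓ → 84
student=Gus: ✗
student=Alice: ✗
student=Vik: ✗
student=Wes: ✓ → 52
student=Carmen: ✗
student=Rosa: ✗
student=Uma: ✗
student=Priya: ✗
hist_sum = 84 + 52 = 136
—
[bio_sum: major = 'Bio' and credits > 11]
student=Lena: ✗
student=Gus: ✗
student=Alice: ✗
student=Vik: ✗
student=Wes: ✗
student=Carmen: ✗
student=Rosa: ✓ → 65
student=Uma: ✗
student=Priya: ✗
bio_sum = 65
—
[score_sum: score >= 83 or credits < 17]
student=Lena: ✗
student=Gus: ✓ → 76
student=Alice: ✗
student=Vik: ✓ → 52
student=Wes: ✓ → 52
student=Carmen: ✗
student=Rosa: ✓ → 65
student=Uma: ✗
student=Priya: ✗
score_sum = 76 + 52 + 52 + 65 = 245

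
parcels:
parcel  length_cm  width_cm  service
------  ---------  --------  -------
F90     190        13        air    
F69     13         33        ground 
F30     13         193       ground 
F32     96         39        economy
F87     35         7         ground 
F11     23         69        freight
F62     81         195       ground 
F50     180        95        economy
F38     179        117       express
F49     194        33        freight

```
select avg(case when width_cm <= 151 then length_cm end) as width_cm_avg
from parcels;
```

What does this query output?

parcel=F90: ✓ → 190
parcel=F69: ✓ → 13
parcel=F30: ✗
parcel=F32: ✓ → 96
parcel=F87: ✓ → 35
parcel=F11: ✓ → 23
parcel=F62: ✗
parcel=F50: ✓ → 180
parcel=F38: ✓ → 179
parcel=F49: ✓ → 194
width_cm_avg = (190 + 13 + 96 + 35 + 23 + 180 + 179 + 194) / 8 = 113.75

113.75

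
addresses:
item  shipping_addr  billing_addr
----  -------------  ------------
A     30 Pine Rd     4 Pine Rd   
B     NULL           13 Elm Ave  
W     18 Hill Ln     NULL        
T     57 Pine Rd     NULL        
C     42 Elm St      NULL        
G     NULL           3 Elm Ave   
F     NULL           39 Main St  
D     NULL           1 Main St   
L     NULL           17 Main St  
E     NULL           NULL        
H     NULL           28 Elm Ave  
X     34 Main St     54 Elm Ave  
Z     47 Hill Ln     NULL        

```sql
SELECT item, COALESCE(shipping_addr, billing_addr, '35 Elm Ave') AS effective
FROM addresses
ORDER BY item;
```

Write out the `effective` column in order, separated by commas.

30 Pine Rd, 13 Elm Ave, 42 Elm St, 1 Main St, 35 Elm Ave, 39 Main St, 3 Elm Ave, 28 Elm Ave, 17 Main St, 57 Pine Rd, 18 Hill Ln, 34 Main St, 47 Hill Ln

item=A: shipping_addr=30 Pine Rd → 30 Pine Rd
item=B: shipping_addr=NULL, billing_addr=13 Elm Ave → 13 Elm Ave
item=C: shipping_addr=42 Elm St → 42 Elm St
item=D: shipping_addr=NULL, billing_addr=1 Main St → 1 Main St
item=E: shipping_addr=NULL, billing_addr=NULL, → literal 35 Elm Ave → 35 Elm Ave
item=F: shipping_addr=NULL, billing_addr=39 Main St → 39 Main St
item=G: shipping_addr=NULL, billing_addr=3 Elm Ave → 3 Elm Ave
item=H: shipping_addr=NULL, billing_addr=28 Elm Ave → 28 Elm Ave
item=L: shipping_addr=NULL, billing_addr=17 Main St → 17 Main St
item=T: shipping_addr=57 Pine Rd → 57 Pine Rd
item=W: shipping_addr=18 Hill Ln → 18 Hill Ln
item=X: shipping_addr=34 Main St → 34 Main St
item=Z: shipping_addr=47 Hill Ln → 47 Hill Ln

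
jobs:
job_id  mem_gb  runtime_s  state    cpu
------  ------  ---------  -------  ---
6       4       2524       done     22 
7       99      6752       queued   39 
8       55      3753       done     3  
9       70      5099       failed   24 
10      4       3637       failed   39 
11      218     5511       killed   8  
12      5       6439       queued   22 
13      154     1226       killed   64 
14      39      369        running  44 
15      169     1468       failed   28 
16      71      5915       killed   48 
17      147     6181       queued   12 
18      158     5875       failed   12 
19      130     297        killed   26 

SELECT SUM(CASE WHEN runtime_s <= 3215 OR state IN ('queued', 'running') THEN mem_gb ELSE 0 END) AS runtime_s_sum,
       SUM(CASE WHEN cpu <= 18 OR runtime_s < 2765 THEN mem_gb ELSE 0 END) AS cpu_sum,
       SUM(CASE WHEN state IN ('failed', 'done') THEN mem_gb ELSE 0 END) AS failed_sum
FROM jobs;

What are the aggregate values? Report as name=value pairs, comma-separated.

runtime_s_sum=747, cpu_sum=1074, failed_sum=460

[runtime_s_sum: runtime_s <= 3215 OR state IN ('queued', 'running')]
job_id=6: ✓ → 4
job_id=7: ✓ → 99
job_id=8: ✗
job_id=9: ✗
job_id=10: ✗
job_id=11: ✗
job_id=12: ✓ → 5
job_id=13: ✓ → 154
job_id=14: ✓ → 39
job_id=15: ✓ → 169
job_id=16: ✗
job_id=17: ✓ → 147
job_id=18: ✗
job_id=19: ✓ → 130
runtime_s_sum = 4 + 99 + 5 + 154 + 39 + 169 + 147 + 130 = 747
—
[cpu_sum: cpu <= 18 OR runtime_s < 2765]
job_id=6: ✓ → 4
job_id=7: ✗
job_id=8: ✓ → 55
job_id=9: ✗
job_id=10: ✗
job_id=11: ✓ → 218
job_id=12: ✗
job_id=13: ✓ → 154
job_id=14: ✓ → 39
job_id=15: ✓ → 169
job_id=16: ✗
job_id=17: ✓ → 147
job_id=18: ✓ → 158
job_id=19: ✓ → 130
cpu_sum = 4 + 55 + 218 + 154 + 39 + 169 + 147 + 158 + 130 = 1074
—
[failed_sum: state IN ('failed', 'done')]
job_id=6: ✓ → 4
job_id=7: ✗
job_id=8: ✓ → 55
job_id=9: ✓ → 70
job_id=10: ✓ → 4
job_id=11: ✗
job_id=12: ✗
job_id=13: ✗
job_id=14: ✗
job_id=15: ✓ → 169
job_id=16: ✗
job_id=17: ✗
job_id=18: ✓ → 158
job_id=19: ✗
failed_sum = 4 + 55 + 70 + 4 + 169 + 158 = 460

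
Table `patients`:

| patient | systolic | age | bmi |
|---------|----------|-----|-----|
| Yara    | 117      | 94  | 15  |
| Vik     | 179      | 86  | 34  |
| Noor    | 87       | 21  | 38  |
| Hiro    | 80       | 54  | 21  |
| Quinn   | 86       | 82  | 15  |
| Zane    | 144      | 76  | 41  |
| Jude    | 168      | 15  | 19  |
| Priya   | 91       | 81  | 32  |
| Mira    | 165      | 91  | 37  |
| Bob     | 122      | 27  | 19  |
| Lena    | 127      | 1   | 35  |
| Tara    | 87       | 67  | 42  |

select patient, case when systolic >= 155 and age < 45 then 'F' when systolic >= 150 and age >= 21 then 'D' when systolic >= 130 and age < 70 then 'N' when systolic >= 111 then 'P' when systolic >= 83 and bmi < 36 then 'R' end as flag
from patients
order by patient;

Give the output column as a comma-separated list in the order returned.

P, NULL, F, P, D, NULL, R, R, NULL, D, P, P

patient=Bob: systolic >= 111 → P
patient=Hiro: (no match → NULL) → NULL
patient=Jude: systolic >= 155 and age < 45 → F
patient=Lena: systolic >= 111 → P
patient=Mira: systolic >= 150 and age >= 21 → D
patient=Noor: (no match → NULL) → NULL
patient=Priya: systolic >= 83 and bmi < 36 → R
patient=Quinn: systolic >= 83 and bmi < 36 → R
patient=Tara: (no match → NULL) → NULL
patient=Vik: systolic >= 150 and age >= 21 → D
patient=Yara: systolic >= 111 → P
patient=Zane: systolic >= 111 → P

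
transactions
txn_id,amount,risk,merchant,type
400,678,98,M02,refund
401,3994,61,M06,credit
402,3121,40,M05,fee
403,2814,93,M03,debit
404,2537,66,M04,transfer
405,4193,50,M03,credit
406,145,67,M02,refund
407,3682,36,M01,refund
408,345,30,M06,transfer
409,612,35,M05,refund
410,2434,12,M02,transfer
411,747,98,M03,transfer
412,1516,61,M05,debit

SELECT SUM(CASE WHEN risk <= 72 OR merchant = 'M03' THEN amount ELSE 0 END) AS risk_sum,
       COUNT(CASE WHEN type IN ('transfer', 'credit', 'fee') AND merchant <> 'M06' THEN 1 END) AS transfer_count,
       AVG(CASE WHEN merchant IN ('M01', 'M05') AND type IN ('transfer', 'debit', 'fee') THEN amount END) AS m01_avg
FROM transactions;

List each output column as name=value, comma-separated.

risk_sum=26140, transfer_count=5, m01_avg=2318.5

[risk_sum: risk <= 72 OR merchant = 'M03']
txn_id=400: ✗
txn_id=401: ✓ → 3994
txn_id=402: ✓ → 3121
txn_id=403: ✓ → 2814
txn_id=404: ✓ → 2537
txn_id=405: ✓ → 4193
txn_id=406: ✓ → 145
txn_id=407: ✓ → 3682
txn_id=408: ✓ → 345
txn_id=409: ✓ → 612
txn_id=410: ✓ → 2434
txn_id=411: ✓ → 747
txn_id=412: ✓ → 1516
risk_sum = 3994 + 3121 + 2814 + 2537 + 4193 + 145 + 3682 + 345 + 612 + 2434 + 747 + 1516 = 26140
—
[transfer_count: type IN ('transfer', 'credit', 'fee') AND merchant <> 'M06']
txn_id=400: ✗
txn_id=401: ✗
txn_id=402: ✓ → 1
txn_id=403: ✗
txn_id=404: ✓ → 1
txn_id=405: ✓ → 1
txn_id=406: ✗
txn_id=407: ✗
txn_id=408: ✗
txn_id=409: ✗
txn_id=410: ✓ → 1
txn_id=411: ✓ → 1
txn_id=412: ✗
transfer_count = COUNT(1, 1, 1, 1, 1) = 5
—
[m01_avg: merchant IN ('M01', 'M05') AND type IN ('transfer', 'debit', 'fee')]
txn_id=400: ✗
txn_id=401: ✗
txn_id=402: ✓ → 3121
txn_id=403: ✗
txn_id=404: ✗
txn_id=405: ✗
txn_id=406: ✗
txn_id=407: ✗
txn_id=408: ✗
txn_id=409: ✗
txn_id=410: ✗
txn_id=411: ✗
txn_id=412: ✓ → 1516
m01_avg = (3121 + 1516) / 2 = 2318.5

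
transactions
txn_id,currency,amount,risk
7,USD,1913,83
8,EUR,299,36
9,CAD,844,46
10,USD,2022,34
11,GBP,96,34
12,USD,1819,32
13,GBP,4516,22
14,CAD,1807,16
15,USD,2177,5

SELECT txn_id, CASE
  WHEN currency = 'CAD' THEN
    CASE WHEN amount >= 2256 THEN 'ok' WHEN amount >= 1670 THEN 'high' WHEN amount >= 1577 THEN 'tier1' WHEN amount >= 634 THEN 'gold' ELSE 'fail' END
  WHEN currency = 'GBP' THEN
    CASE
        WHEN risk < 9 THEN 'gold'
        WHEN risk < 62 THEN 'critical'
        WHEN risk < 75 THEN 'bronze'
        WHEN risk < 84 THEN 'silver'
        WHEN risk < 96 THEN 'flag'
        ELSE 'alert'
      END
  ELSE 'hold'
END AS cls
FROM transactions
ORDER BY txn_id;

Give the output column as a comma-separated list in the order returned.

txn_id=7: currency='USD' → outer ELSE → hold
txn_id=8: currency='EUR' → outer ELSE → hold
txn_id=9: currency='CAD' → inner[amount >= 634] → gold
txn_id=10: currency='USD' → outer ELSE → hold
txn_id=11: currency='GBP' → inner[risk < 62] → critical
txn_id=12: currency='USD' → outer ELSE → hold
txn_id=13: currency='GBP' → inner[risk < 62] → critical
txn_id=14: currency='CAD' → inner[amount >= 1670] → high
txn_id=15: currency='USD' → outer ELSE → hold

hold, hold, gold, hold, critical, hold, critical, high, hold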